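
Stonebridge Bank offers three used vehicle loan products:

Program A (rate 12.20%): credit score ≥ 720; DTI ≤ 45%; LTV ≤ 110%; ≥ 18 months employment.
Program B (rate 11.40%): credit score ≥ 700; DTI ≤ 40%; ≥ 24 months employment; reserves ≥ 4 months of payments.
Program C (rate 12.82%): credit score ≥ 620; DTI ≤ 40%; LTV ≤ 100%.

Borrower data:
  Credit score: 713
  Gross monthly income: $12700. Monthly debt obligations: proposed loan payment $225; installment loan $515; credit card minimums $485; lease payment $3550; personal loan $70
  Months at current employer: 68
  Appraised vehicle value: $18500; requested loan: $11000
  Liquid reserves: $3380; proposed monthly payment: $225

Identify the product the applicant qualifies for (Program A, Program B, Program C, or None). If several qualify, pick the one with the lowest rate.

Program B

Total debts = (225 + 515 + 485 + 3,550 + 70) = 4,845; DTI = 4,845/12,700 = 38.1%.
LTV = 11,000/18,500 = 59.5%.
Reserves = 3,380/225 = 15.0 months.
Program A: score 713 < 720; DTI 38.1% ≤ 45%; LTV 59.5% ≤ 110%; employment 68 ≥ 18 mo → does not qualify.
Program B: score 713 ≥ 700; DTI 38.1% ≤ 40%; employment 68 ≥ 24 mo; reserves 15.0 ≥ 4 mo → qualifies.
Program C: score 713 ≥ 620; DTI 38.1% ≤ 40%; LTV 59.5% ≤ 100% → qualifies.
Qualifying: Program B, Program C. Lowest rate is 11.40% → Program B.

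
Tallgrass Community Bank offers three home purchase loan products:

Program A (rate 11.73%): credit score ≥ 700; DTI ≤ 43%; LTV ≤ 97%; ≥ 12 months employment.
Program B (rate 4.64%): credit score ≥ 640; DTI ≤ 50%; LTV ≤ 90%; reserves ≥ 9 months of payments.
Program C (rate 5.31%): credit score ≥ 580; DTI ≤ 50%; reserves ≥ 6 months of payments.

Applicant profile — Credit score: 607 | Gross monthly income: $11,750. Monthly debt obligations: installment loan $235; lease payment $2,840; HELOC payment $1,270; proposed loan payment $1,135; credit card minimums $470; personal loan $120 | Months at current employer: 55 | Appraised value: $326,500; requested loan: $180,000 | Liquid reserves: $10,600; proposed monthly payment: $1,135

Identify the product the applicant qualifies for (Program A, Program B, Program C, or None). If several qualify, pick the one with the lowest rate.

None

Total debts = (235 + 2,840 + 1,270 + 1,135 + 470 + 120) = 6,070; DTI = 6,070/11,750 = 51.7%.
LTV = 180,000/326,500 = 55.1%.
Reserves = 10,600/1,135 = 9.3 months.
Program A: score 607 < 700; DTI 51.7% > 43%; LTV 55.1% ≤ 97%; employment 55 ≥ 12 mo → does not qualify.
Program B: score 607 < 640; DTI 51.7% > 50%; LTV 55.1% ≤ 90%; reserves 9.3 ≥ 9 mo → does not qualify.
Program C: score 607 ≥ 580; DTI 51.7% > 50%; reserves 9.3 ≥ 6 mo → does not qualify.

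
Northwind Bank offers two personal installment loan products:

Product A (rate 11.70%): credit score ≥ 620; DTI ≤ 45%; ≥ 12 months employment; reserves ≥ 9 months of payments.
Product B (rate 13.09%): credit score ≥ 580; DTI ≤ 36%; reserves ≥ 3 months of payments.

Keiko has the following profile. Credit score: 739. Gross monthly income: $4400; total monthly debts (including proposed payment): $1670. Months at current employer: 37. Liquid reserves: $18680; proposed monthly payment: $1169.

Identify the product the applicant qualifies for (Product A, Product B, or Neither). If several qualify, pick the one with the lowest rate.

Product A

DTI = 1,670/4,400 = 38%.
Reserves = 18,680/1,169 = 16.0 months.
Product A: score 739 ≥ 620; DTI 38% ≤ 45%; employment 37 ≥ 12 mo; reserves 16.0 ≥ 9 mo → qualifies.
Product B: score 739 ≥ 580; DTI 38% > 36%; reserves 16.0 ≥ 3 mo → does not qualify.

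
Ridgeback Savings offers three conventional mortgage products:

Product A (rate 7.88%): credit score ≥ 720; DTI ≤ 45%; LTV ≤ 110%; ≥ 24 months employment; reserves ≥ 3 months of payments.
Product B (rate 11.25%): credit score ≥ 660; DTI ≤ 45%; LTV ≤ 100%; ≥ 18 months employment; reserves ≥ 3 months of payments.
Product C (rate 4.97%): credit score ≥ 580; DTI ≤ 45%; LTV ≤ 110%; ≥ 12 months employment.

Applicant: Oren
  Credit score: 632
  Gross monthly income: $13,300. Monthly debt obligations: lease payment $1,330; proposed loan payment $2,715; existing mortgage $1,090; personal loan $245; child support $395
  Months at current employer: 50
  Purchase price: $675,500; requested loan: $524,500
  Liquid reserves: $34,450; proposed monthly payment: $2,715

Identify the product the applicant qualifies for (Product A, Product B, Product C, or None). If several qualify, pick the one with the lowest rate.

Product C

Total debts = (1,330 + 2,715 + 1,090 + 245 + 395) = 5,775; DTI = 5,775/13,300 = 43.4%.
LTV = 524,500/675,500 = 77.6%.
Reserves = 34,450/2,715 = 12.7 months.
Product A: score 632 < 720; DTI 43.4% ≤ 45%; LTV 77.6% ≤ 110%; employment 50 ≥ 24 mo; reserves 12.7 ≥ 3 mo → does not qualify.
Product B: score 632 < 660; DTI 43.4% ≤ 45%; LTV 77.6% ≤ 100%; employment 50 ≥ 18 mo; reserves 12.7 ≥ 3 mo → does not qualify.
Product C: score 632 ≥ 580; DTI 43.4% ≤ 45%; LTV 77.6% ≤ 110%; employment 50 ≥ 12 mo → qualifies.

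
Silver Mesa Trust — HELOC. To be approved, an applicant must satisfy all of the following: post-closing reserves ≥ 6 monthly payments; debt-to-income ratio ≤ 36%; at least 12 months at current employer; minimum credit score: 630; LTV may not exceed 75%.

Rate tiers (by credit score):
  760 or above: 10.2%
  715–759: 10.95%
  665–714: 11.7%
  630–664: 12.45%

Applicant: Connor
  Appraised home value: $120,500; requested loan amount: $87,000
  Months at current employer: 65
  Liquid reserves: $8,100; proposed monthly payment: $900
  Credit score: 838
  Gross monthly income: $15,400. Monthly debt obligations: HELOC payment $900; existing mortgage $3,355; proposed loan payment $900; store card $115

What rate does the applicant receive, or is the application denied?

Approved at 10.2%

Credit score 838 ≥ 630 (meets minimum)
Loan-to-value = 87,000/120,500 = 72.2% — pass (75% max)
Total monthly debts = (900 + 3,355 + 900 + 115) = 5,270. Debt-to-income = 5,270/15,400 = 34.2% — meets 36% limit
Employment 65 ≥ 12 months
Reserves: 8,100 ÷ 900 = 9.0 months (meets 6-month minimum)
All requirements met. Score 838 falls in the 760 or above tier → 10.2%.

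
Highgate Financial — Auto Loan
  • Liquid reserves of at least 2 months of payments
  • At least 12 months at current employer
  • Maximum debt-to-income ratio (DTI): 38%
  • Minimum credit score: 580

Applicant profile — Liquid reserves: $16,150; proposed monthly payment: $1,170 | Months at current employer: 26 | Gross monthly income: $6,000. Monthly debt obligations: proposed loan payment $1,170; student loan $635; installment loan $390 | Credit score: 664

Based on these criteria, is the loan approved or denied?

Approved

Reserves: 16,150 ÷ 1,170 = 13.8 months (meets 2-month minimum)
Employment 26 ≥ 12 months
Total monthly debts = (1,170 + 635 + 390) = 2,195. Debt-to-income = 2,195/6,000 = 36.6% — meets 38% limit
Credit score 664 ≥ 580 (meets)
All criteria satisfied.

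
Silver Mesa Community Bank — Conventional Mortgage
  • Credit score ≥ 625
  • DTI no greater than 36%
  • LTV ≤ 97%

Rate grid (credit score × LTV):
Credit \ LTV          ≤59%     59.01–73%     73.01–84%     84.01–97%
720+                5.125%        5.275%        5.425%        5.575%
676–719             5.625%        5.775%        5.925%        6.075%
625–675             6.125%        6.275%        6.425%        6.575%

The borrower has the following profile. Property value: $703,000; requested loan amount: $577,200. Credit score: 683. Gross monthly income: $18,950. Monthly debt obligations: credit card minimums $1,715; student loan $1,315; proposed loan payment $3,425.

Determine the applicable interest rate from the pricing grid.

5.925%

Credit score 683 ≥ 625; Total monthly debts = (1,715 + 1,315 + 3,425) = 6,455. Debt-to-income = 6,455/18,950 = 34.1% — meets 36% limit
Loan-to-value = 577,200/703,000 = 82.1% — pass (97% max)
Score 683 is in the 676–719 band; LTV 82.1% is in the 73.01–84% band → 5.925%.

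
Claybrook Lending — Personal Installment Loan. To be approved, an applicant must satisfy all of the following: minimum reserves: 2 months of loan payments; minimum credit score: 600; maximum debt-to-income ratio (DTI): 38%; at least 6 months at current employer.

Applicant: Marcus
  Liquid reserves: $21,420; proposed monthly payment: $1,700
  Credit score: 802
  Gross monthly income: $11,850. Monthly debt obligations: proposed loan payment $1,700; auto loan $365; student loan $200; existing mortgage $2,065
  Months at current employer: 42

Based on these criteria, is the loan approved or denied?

Approved

Reserves = 21,420/1,700 = 12.6 months ≥ 2
Credit score 802 ≥ 600 (meets)
Total monthly debts = (1,700 + 365 + 200 + 2,065) = 4,330. DTI: 4,330 ÷ 11,850 = 36.5%, within the 38% cap
Employment 42 ≥ 6 months
All criteria satisfied.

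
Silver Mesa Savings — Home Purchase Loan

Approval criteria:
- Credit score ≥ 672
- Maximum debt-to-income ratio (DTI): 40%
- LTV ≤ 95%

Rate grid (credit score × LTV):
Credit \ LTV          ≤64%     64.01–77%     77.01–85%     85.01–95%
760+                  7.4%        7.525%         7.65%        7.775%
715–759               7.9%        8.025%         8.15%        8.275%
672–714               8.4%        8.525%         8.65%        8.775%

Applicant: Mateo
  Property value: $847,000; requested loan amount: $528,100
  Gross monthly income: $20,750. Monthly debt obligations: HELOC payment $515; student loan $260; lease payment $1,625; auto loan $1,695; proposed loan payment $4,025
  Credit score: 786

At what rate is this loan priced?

7.4%

Credit score 786 ≥ 672; Total monthly debts = (515 + 260 + 1,625 + 1,695 + 4,025) = 8,120. DTI = 8,120/20,750 = 39.1% ≤ 40%
LTV: 528,100 ÷ 847,000 = 62.3%, within 95% cap
Row: 786 falls in 760+. Column: 62.3% falls in ≤64%. Rate = 7.4%.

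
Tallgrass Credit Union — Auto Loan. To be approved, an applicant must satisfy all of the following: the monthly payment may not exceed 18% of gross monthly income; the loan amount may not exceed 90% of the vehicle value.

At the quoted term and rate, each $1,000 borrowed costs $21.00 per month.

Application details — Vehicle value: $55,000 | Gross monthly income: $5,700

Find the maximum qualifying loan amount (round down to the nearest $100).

Payment cap: 18% × $5,700 = $1,026/month.
At $21.00 per $1,000, that supports 1,026/21.00 × 1,000 ≈ $48,857 → $48,800.
LTV cap: 90% × $55,000 = $49,500 → $49,500.
Binding constraint: payment-to-income.

$48,800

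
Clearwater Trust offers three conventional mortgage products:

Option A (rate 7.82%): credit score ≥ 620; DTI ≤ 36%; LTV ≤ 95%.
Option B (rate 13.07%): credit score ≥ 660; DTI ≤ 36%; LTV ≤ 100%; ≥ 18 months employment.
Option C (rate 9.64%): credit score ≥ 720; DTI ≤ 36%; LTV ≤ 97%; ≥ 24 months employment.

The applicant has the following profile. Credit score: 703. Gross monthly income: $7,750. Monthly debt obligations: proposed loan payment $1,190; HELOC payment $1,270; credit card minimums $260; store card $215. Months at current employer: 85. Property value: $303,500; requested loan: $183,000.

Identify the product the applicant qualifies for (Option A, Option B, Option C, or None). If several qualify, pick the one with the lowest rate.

Total debts = (1,190 + 1,270 + 260 + 215) = 2,935; DTI = 2,935/7,750 = 37.9%.
LTV = 183,000/303,500 = 60.3%.
Option A: score 703 ≥ 620; DTI 37.9% > 36%; LTV 60.3% ≤ 95% → does not qualify.
Option B: score 703 ≥ 660; DTI 37.9% > 36%; LTV 60.3% ≤ 100%; employment 85 ≥ 18 mo → does not qualify.
Option C: score 703 < 720; DTI 37.9% > 36%; LTV 60.3% ≤ 97%; employment 85 ≥ 24 mo → does not qualify.

None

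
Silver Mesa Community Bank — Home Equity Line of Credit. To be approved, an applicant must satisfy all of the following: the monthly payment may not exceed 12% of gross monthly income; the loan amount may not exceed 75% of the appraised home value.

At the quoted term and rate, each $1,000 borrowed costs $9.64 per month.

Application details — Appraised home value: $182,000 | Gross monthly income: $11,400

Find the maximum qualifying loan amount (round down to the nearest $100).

Payment cap: 12% × $11,400 = $1,368/month.
At $9.64 per $1,000, that supports 1,368/9.64 × 1,000 ≈ $141,908 → $141,900.
LTV cap: 75% × $182,000 = $136,500 → $136,500.
Binding constraint: loan-to-value.

$136,500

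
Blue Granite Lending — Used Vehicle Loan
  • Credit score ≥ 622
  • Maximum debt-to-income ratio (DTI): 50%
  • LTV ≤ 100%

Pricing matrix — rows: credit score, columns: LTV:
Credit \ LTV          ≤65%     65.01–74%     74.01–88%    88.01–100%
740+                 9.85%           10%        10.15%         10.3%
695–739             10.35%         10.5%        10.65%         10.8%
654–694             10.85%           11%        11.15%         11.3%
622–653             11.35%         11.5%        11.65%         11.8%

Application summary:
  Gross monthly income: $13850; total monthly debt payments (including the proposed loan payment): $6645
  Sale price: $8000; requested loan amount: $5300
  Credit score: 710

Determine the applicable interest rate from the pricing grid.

10.5%

Credit score 710 ≥ 622; Debt-to-income = 6,645/13,850 = 48% — meets 50% limit
LTV = 5,300/8,000 = 66.2% ≤ 100%
Score 710 is in the 695–739 band; LTV 66.2% is in the 65.01–74% band → 10.5%.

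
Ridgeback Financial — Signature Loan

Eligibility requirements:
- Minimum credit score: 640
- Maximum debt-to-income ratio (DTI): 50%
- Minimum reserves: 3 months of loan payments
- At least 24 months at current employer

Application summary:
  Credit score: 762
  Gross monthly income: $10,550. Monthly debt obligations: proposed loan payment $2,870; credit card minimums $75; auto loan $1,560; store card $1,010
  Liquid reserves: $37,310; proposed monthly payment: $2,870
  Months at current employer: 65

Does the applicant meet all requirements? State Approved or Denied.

Credit score 762 ≥ 640 (meets)
Total monthly debts = (2,870 + 75 + 1,560 + 1,010) = 5,515. DTI = 5,515/10,550 = 52.3% > 50%
Reserves = 37,310/2,870 = 13.0 months ≥ 3
Employment 65 ≥ 24 months
Fails on DTI.

Denied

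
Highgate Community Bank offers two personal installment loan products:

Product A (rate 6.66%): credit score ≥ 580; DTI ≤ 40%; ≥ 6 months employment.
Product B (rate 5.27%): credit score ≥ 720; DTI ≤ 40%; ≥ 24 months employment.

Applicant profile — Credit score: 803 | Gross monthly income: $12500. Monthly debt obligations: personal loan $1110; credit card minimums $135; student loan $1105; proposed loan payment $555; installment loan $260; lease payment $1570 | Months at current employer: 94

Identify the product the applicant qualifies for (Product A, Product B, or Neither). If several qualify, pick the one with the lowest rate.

Total debts = (1,110 + 135 + 1,105 + 555 + 260 + 1,570) = 4,735; DTI = 4,735/12,500 = 37.9%.
Product A: score 803 ≥ 580; DTI 37.9% ≤ 40%; employment 94 ≥ 6 mo → qualifies.
Product B: score 803 ≥ 720; DTI 37.9% ≤ 40%; employment 94 ≥ 24 mo → qualifies.
Qualifying: Product A, Product B. Lowest rate is 5.27% → Product B.

Product B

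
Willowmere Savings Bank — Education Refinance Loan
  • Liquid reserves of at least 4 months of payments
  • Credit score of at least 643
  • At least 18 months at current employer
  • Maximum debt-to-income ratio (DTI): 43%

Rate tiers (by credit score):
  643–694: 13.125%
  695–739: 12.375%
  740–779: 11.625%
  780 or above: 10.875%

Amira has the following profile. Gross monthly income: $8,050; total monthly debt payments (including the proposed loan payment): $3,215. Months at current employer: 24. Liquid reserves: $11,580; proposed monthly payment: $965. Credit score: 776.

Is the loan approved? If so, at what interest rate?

Approved at 11.625%

Credit score 776 ≥ 643 (meets minimum)
Reserves = 11,580/965 = 12.0 months ≥ 4
DTI: 3,215 ÷ 8,050 = 39.9%, within the 43% cap
Employment 24 ≥ 18 months
All requirements met. Score 776 falls in the 740–779 tier → 11.625%.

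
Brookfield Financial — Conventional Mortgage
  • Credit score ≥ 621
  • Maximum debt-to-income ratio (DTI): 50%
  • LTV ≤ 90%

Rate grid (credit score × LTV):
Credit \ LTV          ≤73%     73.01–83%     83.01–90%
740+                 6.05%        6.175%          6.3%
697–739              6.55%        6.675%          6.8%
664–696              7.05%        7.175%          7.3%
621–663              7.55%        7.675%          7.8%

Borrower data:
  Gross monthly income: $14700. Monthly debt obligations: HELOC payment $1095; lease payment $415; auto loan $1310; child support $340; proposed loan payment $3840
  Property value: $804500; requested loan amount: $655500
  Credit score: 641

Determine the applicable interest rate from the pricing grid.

Credit score 641 ≥ 621; Total monthly debts = (1,095 + 415 + 1,310 + 340 + 3,840) = 7,000. DTI: 7,000 ÷ 14,700 = 47.6%, within the 50% cap
LTV = 655,500/804,500 = 81.5% ≤ 90%
Score 641 is in the 621–663 band; LTV 81.5% is in the 73.01–83% band → 7.675%.

7.675%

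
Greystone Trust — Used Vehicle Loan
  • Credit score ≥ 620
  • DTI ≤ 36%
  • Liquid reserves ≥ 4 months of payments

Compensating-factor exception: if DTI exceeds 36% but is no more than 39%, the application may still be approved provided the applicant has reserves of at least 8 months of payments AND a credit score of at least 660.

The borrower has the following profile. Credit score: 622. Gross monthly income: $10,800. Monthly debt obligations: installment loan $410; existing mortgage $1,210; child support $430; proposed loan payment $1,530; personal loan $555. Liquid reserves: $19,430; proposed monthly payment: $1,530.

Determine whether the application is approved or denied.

Denied

Credit score 622 ≥ 620 (meets base)
Total debts = (410 + 1,210 + 430 + 1,530 + 555) = 4,135. DTI: 4,135 ÷ 10,800 = 38.3%, over the 36% base limit.
Reserves: 19,430 ÷ 1,530 = 12.7 months (meets 4-month minimum)
38.3% falls in the override range (36%–39%), so the compensating-factor test applies.
Reserves 12.7 ≥ 8 months; credit score 622 < 660.
Compensating-factor requirement not fully met.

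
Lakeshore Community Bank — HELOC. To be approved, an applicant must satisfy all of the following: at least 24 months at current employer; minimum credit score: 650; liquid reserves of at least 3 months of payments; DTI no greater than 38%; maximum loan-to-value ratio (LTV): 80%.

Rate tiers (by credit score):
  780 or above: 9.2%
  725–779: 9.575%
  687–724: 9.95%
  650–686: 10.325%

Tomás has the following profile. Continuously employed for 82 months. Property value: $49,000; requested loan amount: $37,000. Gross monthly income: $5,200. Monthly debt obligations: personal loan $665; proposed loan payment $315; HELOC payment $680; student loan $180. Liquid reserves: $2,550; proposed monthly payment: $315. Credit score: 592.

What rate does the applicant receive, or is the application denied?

Credit score 592 < 650 (below minimum)
Total monthly debts = (665 + 315 + 680 + 180) = 1,840. DTI = 1,840/5,200 = 35.4% ≤ 38%
LTV: 37,000 ÷ 49,000 = 75.5%, within 80% cap
Reserves = 2,550/315 = 8.1 months ≥ 3
Employment 82 ≥ 24 months
Not all requirements met → denied.

Denied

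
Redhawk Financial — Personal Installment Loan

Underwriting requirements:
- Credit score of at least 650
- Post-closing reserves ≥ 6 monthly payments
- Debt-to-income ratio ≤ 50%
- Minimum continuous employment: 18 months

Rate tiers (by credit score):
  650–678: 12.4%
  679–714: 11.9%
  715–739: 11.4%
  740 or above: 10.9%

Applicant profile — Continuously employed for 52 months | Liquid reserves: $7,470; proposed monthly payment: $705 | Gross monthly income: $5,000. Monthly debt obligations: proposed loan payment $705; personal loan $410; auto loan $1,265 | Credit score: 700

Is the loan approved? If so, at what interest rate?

Credit score 700 ≥ 650 (meets minimum)
Employment 52 ≥ 18 months
Total monthly debts = (705 + 410 + 1,265) = 2,380. DTI = 2,380/5,000 = 47.6% ≤ 50%
Reserves: 7,470 ÷ 705 = 10.6 months (meets 6-month minimum)
All requirements met. Score 700 falls in the 679–714 tier → 11.9%.

Approved at 11.9%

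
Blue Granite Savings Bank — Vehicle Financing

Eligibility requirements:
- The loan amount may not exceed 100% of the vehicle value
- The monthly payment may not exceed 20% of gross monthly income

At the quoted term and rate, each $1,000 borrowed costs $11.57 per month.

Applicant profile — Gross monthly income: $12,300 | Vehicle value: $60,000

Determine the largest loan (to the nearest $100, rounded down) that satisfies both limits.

Payment cap: 20% × $12,300 = $2,460/month.
At $11.57 per $1,000, that supports 2,460/11.57 × 1,000 ≈ $212,618 → $212,600.
LTV cap: 100% × $60,000 = $60,000 → $60,000.
Binding constraint: loan-to-value.

$60,000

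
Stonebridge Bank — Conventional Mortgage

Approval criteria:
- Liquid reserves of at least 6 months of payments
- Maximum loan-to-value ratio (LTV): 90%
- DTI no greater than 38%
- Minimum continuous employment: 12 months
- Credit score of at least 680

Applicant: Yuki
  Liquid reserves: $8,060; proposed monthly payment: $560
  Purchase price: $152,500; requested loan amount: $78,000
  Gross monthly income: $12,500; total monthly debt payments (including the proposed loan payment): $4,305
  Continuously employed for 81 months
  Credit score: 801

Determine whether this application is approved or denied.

Approved

Reserves: 8,060 ÷ 560 = 14.4 months (meets 6-month minimum)
LTV = 78,000/152,500 = 51.1% ≤ 90%
DTI: 4,305 ÷ 12,500 = 34.4%, within the 38% cap
Employment 81 ≥ 12 months
Credit score 801 ≥ 680 (meets)
All criteria satisfied.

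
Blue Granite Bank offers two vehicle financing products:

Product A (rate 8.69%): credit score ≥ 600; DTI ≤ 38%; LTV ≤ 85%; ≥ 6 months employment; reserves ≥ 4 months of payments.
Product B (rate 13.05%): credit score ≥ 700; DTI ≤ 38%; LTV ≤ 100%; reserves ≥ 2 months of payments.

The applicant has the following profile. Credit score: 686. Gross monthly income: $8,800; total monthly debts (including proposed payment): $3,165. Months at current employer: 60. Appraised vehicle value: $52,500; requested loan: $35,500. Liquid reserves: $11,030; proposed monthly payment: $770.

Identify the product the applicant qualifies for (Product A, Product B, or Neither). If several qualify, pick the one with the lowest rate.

Product A

DTI = 3,165/8,800 = 36%.
LTV = 35,500/52,500 = 67.6%.
Reserves = 11,030/770 = 14.3 months.
Product A: score 686 ≥ 600; DTI 36% ≤ 38%; LTV 67.6% ≤ 85%; employment 60 ≥ 6 mo; reserves 14.3 ≥ 4 mo → qualifies.
Product B: score 686 < 700; DTI 36% ≤ 38%; LTV 67.6% ≤ 100%; reserves 14.3 ≥ 2 mo → does not qualify.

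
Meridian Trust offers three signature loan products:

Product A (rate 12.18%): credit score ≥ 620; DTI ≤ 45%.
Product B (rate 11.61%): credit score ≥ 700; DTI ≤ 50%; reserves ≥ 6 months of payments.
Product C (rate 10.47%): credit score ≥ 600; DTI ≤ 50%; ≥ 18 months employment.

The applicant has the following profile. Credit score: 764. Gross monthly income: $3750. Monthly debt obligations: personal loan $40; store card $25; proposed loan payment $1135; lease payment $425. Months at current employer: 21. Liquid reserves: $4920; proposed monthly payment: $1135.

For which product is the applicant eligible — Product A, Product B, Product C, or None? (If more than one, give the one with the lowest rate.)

Product C

Total debts = (40 + 25 + 1,135 + 425) = 1,625; DTI = 1,625/3,750 = 43.3%.
Reserves = 4,920/1,135 = 4.3 months.
Product A: score 764 ≥ 620; DTI 43.3% ≤ 45% → qualifies.
Product B: score 764 ≥ 700; DTI 43.3% ≤ 50%; reserves 4.3 < 6 mo → does not qualify.
Product C: score 764 ≥ 600; DTI 43.3% ≤ 50%; employment 21 ≥ 18 mo → qualifies.
Qualifying: Product A, Product C. Lowest rate is 10.47% → Product C.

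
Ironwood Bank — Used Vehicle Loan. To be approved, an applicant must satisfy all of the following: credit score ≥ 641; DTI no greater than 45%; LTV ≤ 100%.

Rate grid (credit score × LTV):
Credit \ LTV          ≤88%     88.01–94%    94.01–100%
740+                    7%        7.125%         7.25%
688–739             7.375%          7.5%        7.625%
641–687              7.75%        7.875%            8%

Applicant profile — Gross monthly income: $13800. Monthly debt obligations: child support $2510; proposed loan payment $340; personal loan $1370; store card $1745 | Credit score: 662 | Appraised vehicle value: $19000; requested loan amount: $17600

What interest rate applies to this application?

Credit score 662 ≥ 641; Total monthly debts = (2,510 + 340 + 1,370 + 1,745) = 5,965. DTI = 5,965/13,800 = 43.2% ≤ 45%
LTV = 17,600/19,000 = 92.6% ≤ 100%
Credit 662 → row 641–687; LTV 92.6% → column 88.01–94%. Grid cell → 7.875%.

7.875%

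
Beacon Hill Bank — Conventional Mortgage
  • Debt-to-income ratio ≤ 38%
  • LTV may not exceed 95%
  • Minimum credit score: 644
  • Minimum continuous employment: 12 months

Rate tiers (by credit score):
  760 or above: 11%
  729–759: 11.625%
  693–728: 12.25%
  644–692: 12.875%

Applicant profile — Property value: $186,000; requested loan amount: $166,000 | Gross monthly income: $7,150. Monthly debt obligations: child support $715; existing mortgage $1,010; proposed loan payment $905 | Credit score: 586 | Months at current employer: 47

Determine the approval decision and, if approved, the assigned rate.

Denied

Credit score 586 < 644 (below minimum)
LTV: 166,000 ÷ 186,000 = 89.2%, within 95% cap
Total monthly debts = (715 + 1,010 + 905) = 2,630. DTI = 2,630/7,150 = 36.8% ≤ 38%
Employment 47 ≥ 12 months
Not all requirements met → denied.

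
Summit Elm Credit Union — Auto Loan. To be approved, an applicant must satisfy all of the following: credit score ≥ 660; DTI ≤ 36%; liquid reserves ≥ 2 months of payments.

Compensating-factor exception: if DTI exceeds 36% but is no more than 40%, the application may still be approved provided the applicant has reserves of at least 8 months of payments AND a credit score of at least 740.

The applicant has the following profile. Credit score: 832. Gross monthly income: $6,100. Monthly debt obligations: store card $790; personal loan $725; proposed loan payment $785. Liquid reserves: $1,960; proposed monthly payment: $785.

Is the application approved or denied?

Denied

Credit score 832 ≥ 660 (meets base)
Total debts = (790 + 725 + 785) = 2,300. DTI: 2,300 ÷ 6,100 = 37.7%, over the 36% base limit.
Reserves = 1,960/785 = 2.5 months ≥ 2
37.7% falls in the override range (36%–40%), so the compensating-factor test applies.
Override check — reserves: 2.5 mo (short of 8); score: 832 (ok).
Override conditions not both satisfied; exception does not apply.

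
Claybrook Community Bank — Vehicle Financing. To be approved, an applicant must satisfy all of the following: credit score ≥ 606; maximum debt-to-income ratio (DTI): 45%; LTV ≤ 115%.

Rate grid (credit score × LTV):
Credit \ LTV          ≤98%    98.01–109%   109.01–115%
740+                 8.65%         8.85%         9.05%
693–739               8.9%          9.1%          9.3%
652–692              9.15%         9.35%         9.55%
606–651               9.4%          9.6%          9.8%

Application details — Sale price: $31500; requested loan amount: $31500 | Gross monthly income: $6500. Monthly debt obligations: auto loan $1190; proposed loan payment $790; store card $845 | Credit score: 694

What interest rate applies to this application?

Credit score 694 ≥ 606; Total monthly debts = (1,190 + 790 + 845) = 2,825. DTI = 2,825/6,500 = 43.5% ≤ 45%
LTV = 31,500/31,500 = 100% ≤ 115%
Row: 694 falls in 693–739. Column: 100% falls in 98.01–109%. Rate = 9.1%.

9.1%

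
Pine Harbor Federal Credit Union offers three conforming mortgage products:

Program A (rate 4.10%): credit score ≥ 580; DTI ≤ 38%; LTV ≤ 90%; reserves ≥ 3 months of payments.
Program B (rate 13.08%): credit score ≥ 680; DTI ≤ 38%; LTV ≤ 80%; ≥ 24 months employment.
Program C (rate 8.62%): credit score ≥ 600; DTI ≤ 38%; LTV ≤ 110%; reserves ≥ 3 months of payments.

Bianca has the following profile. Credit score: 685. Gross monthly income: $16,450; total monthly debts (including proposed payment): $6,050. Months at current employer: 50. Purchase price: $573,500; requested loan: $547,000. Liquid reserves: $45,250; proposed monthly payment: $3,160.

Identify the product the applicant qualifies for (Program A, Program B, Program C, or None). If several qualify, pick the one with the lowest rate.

Program C

DTI = 6,050/16,450 = 36.8%.
LTV = 547,000/573,500 = 95.4%.
Reserves = 45,250/3,160 = 14.3 months.
Program A: score 685 ≥ 580; DTI 36.8% ≤ 38%; LTV 95.4% > 90%; reserves 14.3 ≥ 3 mo → does not qualify.
Program B: score 685 ≥ 680; DTI 36.8% ≤ 38%; LTV 95.4% > 80%; employment 50 ≥ 24 mo → does not qualify.
Program C: score 685 ≥ 600; DTI 36.8% ≤ 38%; LTV 95.4% ≤ 110%; reserves 14.3 ≥ 3 mo → qualifies.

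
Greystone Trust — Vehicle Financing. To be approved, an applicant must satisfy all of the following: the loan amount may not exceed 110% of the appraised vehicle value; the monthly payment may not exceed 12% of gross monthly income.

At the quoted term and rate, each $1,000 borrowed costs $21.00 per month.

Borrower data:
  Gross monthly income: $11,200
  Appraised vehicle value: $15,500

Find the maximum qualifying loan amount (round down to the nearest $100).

Payment cap: 12% × $11,200 = $1,344/month.
At $21.00 per $1,000, that supports 1,344/21.00 × 1,000 ≈ $64,000 → $64,000.
LTV cap: 110% × $15,500 = $17,050 → $17,000.
Binding constraint: loan-to-value.

$17,000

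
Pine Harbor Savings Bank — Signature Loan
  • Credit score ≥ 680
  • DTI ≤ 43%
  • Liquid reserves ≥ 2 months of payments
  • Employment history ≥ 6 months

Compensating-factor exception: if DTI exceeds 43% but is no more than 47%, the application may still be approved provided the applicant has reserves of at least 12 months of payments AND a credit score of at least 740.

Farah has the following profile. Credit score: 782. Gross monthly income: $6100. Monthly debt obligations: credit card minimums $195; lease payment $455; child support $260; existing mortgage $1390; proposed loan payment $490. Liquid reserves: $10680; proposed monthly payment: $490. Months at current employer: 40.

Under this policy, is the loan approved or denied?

Credit score 782 ≥ 680 (meets base)
Total debts = (195 + 455 + 260 + 1,390 + 490) = 2,790. DTI = 2,790/6,100 = 45.7% > 43% — standard DTI limit exceeded.
Reserves = 10,680/490 = 21.8 months ≥ 2
Employment 40 ≥ 6 months
45.7% falls in the override range (43%–47%), so the compensating-factor test applies.
Override check — reserves: 21.8 mo (ok); score: 782 (ok).
Both override conditions satisfied; DTI exception granted.

Approved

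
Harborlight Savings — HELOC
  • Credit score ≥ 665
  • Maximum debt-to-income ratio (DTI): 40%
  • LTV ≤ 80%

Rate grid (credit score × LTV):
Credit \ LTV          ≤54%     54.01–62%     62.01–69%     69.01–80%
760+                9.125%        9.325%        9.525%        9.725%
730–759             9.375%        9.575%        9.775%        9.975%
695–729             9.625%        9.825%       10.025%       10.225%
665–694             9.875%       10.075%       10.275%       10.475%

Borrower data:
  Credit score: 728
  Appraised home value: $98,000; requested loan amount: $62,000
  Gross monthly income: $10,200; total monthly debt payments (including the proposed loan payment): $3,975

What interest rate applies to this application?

10.025%

Credit score 728 ≥ 665; DTI: 3,975 ÷ 10,200 = 39%, within the 40% cap
Loan-to-value = 62,000/98,000 = 63.3% — pass (80% max)
Row: 728 falls in 695–729. Column: 63.3% falls in 62.01–69%. Rate = 10.025%.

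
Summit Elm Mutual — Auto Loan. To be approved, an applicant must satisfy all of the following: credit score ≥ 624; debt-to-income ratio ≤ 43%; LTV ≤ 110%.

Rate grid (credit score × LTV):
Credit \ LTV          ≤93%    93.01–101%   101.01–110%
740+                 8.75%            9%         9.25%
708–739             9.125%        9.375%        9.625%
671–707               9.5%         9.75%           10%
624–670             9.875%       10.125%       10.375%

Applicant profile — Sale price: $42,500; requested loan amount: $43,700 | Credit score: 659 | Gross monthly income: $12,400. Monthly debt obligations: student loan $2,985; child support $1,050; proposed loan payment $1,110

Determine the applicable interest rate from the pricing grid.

10.375%

Credit score 659 ≥ 624; Total monthly debts = (2,985 + 1,050 + 1,110) = 5,145. DTI = 5,145/12,400 = 41.5% ≤ 43%
LTV: 43,700 ÷ 42,500 = 102.8%, within 110% cap
Score 659 is in the 624–670 band; LTV 102.8% is in the 101.01–110% band → 10.375%.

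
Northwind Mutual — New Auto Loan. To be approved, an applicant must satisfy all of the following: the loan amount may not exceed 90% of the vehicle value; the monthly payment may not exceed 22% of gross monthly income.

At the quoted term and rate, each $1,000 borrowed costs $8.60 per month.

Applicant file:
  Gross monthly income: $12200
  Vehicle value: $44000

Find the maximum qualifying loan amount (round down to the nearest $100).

$39,600

Payment cap: 22% × $12,200 = $2,684/month.
At $8.60 per $1,000, that supports 2,684/8.60 × 1,000 ≈ $312,093 → $312,000.
LTV cap: 90% × $44,000 = $39,600 → $39,600.
Binding constraint: loan-to-value.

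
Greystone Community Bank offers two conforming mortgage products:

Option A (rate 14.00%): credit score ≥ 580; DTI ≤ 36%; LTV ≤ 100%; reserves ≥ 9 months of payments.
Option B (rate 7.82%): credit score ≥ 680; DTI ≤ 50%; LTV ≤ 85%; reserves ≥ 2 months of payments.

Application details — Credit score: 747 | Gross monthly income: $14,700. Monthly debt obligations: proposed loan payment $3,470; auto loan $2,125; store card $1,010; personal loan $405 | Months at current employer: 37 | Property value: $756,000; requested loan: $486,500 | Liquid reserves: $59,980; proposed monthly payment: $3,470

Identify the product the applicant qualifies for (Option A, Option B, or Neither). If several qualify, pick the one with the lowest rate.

Option B

Total debts = (3,470 + 2,125 + 1,010 + 405) = 7,010; DTI = 7,010/14,700 = 47.7%.
LTV = 486,500/756,000 = 64.4%.
Reserves = 59,980/3,470 = 17.3 months.
Option A: score 747 ≥ 580; DTI 47.7% > 36%; LTV 64.4% ≤ 100%; reserves 17.3 ≥ 9 mo → does not qualify.
Option B: score 747 ≥ 680; DTI 47.7% ≤ 50%; LTV 64.4% ≤ 85%; reserves 17.3 ≥ 2 mo → qualifies.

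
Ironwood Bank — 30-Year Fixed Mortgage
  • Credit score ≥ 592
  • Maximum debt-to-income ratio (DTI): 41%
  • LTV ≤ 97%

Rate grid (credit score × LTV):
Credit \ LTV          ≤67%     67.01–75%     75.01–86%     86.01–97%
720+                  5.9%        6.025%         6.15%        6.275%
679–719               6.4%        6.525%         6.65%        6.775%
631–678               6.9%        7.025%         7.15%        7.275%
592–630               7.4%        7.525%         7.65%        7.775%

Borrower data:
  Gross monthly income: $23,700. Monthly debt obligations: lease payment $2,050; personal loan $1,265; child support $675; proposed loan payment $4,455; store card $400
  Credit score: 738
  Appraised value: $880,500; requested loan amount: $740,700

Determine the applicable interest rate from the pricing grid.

6.15%

Credit score 738 ≥ 592; Total monthly debts = (2,050 + 1,265 + 675 + 4,455 + 400) = 8,845. DTI: 8,845 ÷ 23,700 = 37.3%, within the 41% cap
LTV = 740,700/880,500 = 84.1% ≤ 97%
Row: 738 falls in 720+. Column: 84.1% falls in 75.01–86%. Rate = 6.15%.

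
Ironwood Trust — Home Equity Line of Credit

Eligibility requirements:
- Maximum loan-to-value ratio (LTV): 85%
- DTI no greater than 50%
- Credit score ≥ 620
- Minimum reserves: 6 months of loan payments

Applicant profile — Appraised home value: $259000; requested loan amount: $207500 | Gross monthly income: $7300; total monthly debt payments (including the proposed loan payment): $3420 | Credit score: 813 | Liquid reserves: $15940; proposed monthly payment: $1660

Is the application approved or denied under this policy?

Approved

LTV = 207,500/259,000 = 80.1% ≤ 85%
Debt-to-income = 3,420/7,300 = 46.8% — meets 50% limit
Credit score 813 ≥ 620 (meets)
Reserves: 15,940 ÷ 1,660 = 9.6 months (meets 6-month minimum)
All criteria satisfied.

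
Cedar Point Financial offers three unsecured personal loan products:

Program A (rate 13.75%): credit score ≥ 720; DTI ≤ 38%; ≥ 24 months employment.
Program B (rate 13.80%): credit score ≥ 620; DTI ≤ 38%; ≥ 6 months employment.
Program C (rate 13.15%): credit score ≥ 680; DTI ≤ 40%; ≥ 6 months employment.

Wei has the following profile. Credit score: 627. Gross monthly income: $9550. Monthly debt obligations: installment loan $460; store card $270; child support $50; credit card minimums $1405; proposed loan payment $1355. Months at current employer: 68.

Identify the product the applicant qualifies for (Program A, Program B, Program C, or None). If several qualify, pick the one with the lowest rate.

Total debts = (460 + 270 + 50 + 1,405 + 1,355) = 3,540; DTI = 3,540/9,550 = 37.1%.
Program A: score 627 < 720; DTI 37.1% ≤ 38%; employment 68 ≥ 24 mo → does not qualify.
Program B: score 627 ≥ 620; DTI 37.1% ≤ 38%; employment 68 ≥ 6 mo → qualifies.
Program C: score 627 < 680; DTI 37.1% ≤ 40%; employment 68 ≥ 6 mo → does not qualify.

Program B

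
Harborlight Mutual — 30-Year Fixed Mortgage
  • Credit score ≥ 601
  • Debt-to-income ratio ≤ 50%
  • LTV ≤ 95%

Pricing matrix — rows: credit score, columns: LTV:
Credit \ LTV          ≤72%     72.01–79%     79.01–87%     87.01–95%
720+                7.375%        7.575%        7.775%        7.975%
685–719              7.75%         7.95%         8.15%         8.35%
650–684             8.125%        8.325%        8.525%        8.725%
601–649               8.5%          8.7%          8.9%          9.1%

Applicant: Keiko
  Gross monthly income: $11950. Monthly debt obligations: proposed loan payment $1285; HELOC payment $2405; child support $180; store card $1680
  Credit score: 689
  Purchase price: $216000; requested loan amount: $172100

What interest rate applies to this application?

8.15%

Credit score 689 ≥ 601; Total monthly debts = (1,285 + 2,405 + 180 + 1,680) = 5,550. DTI = 5,550/11,950 = 46.4% ≤ 50%
LTV = 172,100/216,000 = 79.7% ≤ 95%
Score 689 is in the 685–719 band; LTV 79.7% is in the 79.01–87% band → 8.15%.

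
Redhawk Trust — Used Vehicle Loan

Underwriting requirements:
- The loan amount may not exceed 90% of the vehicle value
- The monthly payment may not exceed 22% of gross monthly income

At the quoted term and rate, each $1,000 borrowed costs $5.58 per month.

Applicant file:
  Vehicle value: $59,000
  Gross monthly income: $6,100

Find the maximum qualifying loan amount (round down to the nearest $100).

Payment cap: 22% × $6,100 = $1,342/month.
At $5.58 per $1,000, that supports 1,342/5.58 × 1,000 ≈ $240,501 → $240,500.
LTV cap: 90% × $59,000 = $53,100 → $53,100.
Binding constraint: loan-to-value.

$53,100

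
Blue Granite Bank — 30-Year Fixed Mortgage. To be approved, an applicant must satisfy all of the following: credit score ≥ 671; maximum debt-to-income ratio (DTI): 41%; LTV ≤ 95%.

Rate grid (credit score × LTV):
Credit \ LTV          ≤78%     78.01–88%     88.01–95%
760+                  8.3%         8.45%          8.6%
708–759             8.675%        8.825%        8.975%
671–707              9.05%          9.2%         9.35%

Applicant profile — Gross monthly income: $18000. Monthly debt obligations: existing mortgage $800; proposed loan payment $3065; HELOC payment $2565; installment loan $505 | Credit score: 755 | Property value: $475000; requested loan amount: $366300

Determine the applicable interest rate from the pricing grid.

8.675%

Credit score 755 ≥ 671; Total monthly debts = (800 + 3,065 + 2,565 + 505) = 6,935. DTI: 6,935 ÷ 18,000 = 38.5%, within the 41% cap
LTV: 366,300 ÷ 475,000 = 77.1%, within 95% cap
Credit 755 → row 708–759; LTV 77.1% → column ≤78%. Grid cell → 8.675%.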